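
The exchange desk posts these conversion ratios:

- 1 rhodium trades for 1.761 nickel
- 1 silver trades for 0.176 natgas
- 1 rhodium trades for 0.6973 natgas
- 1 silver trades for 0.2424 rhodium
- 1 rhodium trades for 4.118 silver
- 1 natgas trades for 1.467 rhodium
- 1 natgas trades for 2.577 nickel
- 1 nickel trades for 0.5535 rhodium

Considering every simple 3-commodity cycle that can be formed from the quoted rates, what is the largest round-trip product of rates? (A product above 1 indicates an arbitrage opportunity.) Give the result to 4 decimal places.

natgas→rhodium→silver→natgas: 1.467 × 4.118 × 0.176 = 1.06323
natgas→nickel→rhodium→natgas: 2.577 × 0.5535 × 0.6973 = 0.99461
Maximum is natgas→rhodium→silver→natgas at 1.0632; arbitrage exists.

1.0632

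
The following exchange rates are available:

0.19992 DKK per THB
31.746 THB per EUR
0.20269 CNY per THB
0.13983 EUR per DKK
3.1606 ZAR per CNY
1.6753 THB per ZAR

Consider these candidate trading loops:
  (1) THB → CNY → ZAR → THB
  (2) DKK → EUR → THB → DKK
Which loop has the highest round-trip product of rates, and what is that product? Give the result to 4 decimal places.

1.0732

(1) 0.20269 × 3.1606 × 1.6753 = 1.07323
(2) 0.13983 × 31.746 × 0.19992 = 0.88745
Highest is cycle (1) at 1.0732 (>1, arbitrage).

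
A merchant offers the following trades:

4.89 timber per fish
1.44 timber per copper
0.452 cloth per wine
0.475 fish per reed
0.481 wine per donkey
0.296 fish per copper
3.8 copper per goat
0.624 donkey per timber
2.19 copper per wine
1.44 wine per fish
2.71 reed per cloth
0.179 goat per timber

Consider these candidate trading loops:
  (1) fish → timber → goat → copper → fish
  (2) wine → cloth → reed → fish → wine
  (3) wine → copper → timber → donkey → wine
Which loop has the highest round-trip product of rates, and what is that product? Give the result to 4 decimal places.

0.9845

(1) 4.89 × 0.179 × 3.8 × 0.296 = 0.98455
(2) 0.452 × 2.71 × 0.475 × 1.44 = 0.83785
(3) 2.19 × 1.44 × 0.624 × 0.481 = 0.94653
Highest is cycle (1) at 0.9845 (≤1, no arbitrage).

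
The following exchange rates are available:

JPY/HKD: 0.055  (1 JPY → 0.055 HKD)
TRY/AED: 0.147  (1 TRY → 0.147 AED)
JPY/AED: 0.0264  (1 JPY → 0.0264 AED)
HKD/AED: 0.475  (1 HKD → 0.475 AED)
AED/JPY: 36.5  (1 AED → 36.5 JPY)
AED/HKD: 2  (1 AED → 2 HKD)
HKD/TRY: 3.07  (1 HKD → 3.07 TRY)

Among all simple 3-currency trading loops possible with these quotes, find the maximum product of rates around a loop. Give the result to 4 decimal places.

JPY→HKD→AED→JPY: 0.055 × 0.475 × 36.5 = 0.95356
TRY→AED→HKD→TRY: 0.147 × 2 × 3.07 = 0.90258
Maximum is JPY→HKD→AED→JPY at 0.9536; no arbitrage — every cycle loses value.

0.9536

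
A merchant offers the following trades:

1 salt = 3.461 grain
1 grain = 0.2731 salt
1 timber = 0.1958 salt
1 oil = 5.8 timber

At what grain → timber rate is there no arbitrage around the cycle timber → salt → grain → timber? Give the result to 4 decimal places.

1.4757

Known legs of the cycle: 0.1958 × 3.461 = 0.6776638
For no arbitrage the full-cycle product must be 1, so the missing rate is 1 / 0.6776638 ≈ 1.475658.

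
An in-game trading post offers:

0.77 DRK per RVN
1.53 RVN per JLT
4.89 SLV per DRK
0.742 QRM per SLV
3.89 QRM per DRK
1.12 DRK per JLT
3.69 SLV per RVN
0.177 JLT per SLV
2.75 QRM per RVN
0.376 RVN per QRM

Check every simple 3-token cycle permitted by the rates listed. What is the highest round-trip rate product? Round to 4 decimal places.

DRK→QRM→RVN→DRK: 3.89 × 0.376 × 0.77 = 1.12623
SLV→QRM→RVN→SLV: 0.742 × 0.376 × 3.69 = 1.02948
JLT→RVN→SLV→JLT: 1.53 × 3.69 × 0.177 = 0.99929
JLT→DRK→SLV→JLT: 1.12 × 4.89 × 0.177 = 0.96939
Maximum is DRK→QRM→RVN→DRK at 1.1262; arbitrage exists.

1.1262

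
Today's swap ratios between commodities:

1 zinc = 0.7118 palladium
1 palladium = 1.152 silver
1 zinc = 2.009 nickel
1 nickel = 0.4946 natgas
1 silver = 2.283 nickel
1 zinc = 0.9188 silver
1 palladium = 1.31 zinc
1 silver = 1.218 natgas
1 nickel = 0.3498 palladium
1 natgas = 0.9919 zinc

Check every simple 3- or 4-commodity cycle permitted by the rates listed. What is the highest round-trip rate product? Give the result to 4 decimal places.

natgas→zinc→silver→natgas: 0.9919 × 0.9188 × 1.218 = 1.11003
natgas→zinc→silver→nickel→natgas: 0.9919 × 0.9188 × 2.283 × 0.4946 = 1.02908
palladium→silver→natgas→zinc→palladium: 1.152 × 1.218 × 0.9919 × 0.7118 = 0.99066
natgas→zinc→nickel→natgas: 0.9919 × 2.009 × 0.4946 = 0.98560
palladium→zinc→silver→nickel→palladium: 1.31 × 0.9188 × 2.283 × 0.3498 = 0.96121
palladium→zinc→nickel→palladium: 1.31 × 2.009 × 0.3498 = 0.92060
palladium→silver→nickel→palladium: 1.152 × 2.283 × 0.3498 = 0.91998
Maximum is natgas→zinc→silver→natgas at 1.1100; arbitrage exists.

1.1100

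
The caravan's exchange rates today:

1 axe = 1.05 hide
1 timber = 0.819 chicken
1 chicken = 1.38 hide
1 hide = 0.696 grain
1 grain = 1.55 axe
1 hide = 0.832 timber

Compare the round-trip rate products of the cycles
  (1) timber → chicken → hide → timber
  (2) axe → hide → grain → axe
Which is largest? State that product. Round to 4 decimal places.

1.1327

(1) 0.819 × 1.38 × 0.832 = 0.94034
(2) 1.05 × 0.696 × 1.55 = 1.13274
Highest is cycle (2) at 1.1327 (>1, arbitrage).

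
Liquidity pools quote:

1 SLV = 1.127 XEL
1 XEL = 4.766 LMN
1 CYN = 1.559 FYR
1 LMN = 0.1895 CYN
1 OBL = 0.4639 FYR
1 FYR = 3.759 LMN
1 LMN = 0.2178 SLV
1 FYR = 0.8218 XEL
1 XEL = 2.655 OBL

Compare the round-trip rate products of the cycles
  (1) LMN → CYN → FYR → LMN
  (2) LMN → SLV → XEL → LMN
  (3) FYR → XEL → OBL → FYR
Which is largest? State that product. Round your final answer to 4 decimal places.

1.1699

(1) 0.1895 × 1.559 × 3.759 = 1.11052
(2) 0.2178 × 1.127 × 4.766 = 1.16987
(3) 0.8218 × 2.655 × 0.4639 = 1.01217
Highest is cycle (2) at 1.1699 (>1, arbitrage).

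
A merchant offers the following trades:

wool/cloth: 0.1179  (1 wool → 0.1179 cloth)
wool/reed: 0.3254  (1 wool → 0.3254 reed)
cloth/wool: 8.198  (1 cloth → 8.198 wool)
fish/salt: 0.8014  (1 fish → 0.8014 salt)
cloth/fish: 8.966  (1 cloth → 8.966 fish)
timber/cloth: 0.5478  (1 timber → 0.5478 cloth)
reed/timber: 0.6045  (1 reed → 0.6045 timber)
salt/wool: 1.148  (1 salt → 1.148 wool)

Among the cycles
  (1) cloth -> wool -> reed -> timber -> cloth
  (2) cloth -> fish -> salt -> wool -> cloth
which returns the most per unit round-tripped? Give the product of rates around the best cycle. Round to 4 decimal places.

(1) 8.198 × 0.3254 × 0.6045 × 0.5478 = 0.88337
(2) 8.966 × 0.8014 × 1.148 × 0.1179 = 0.97253
Highest is cycle (2) at 0.9725 (≤1, no arbitrage).

0.9725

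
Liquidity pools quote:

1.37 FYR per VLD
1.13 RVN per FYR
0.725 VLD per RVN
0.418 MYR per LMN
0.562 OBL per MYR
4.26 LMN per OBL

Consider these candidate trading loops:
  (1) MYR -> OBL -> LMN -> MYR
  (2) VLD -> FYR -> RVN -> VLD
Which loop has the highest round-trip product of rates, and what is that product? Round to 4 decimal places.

(1) 0.562 × 4.26 × 0.418 = 1.00074
(2) 1.37 × 1.13 × 0.725 = 1.12237
Highest is cycle (2) at 1.1224 (>1, arbitrage).

1.1224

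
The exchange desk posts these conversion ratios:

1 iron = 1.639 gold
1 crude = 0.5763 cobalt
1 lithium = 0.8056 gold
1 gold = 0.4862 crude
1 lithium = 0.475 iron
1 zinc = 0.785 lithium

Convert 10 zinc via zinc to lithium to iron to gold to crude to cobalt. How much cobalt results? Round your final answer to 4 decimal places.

1.7124

10 zinc × 0.785 = 7.85 lithium
7.85 lithium × 0.475 = 3.72875 iron
3.72875 iron × 1.639 = 6.11142125 gold
6.11142125 gold × 0.4862 = 2.97137301175 crude
2.97137301175 crude × 0.5763 = 1.712402266671525 cobalt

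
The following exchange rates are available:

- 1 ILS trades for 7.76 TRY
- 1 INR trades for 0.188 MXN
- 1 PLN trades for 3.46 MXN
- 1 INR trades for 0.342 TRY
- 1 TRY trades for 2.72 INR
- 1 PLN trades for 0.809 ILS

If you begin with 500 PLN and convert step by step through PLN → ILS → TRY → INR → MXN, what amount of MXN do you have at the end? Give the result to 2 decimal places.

500 PLN × 0.809 = 404.5 ILS
404.5 ILS × 7.76 = 3138.92 TRY
3138.92 TRY × 2.72 = 8537.8624 INR
8537.8624 INR × 0.188 = 1605.1181312 MXN

1605.12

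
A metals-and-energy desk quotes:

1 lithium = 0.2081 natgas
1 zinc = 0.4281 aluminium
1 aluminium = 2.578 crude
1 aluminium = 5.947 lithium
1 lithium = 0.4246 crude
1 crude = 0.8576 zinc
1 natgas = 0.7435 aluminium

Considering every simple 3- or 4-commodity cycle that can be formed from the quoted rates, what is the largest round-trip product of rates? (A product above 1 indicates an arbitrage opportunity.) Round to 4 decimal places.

0.9465

zinc→aluminium→crude→zinc: 0.4281 × 2.578 × 0.8576 = 0.94648
zinc→aluminium→lithium→crude→zinc: 0.4281 × 5.947 × 0.4246 × 0.8576 = 0.92706
natgas→aluminium→lithium→natgas: 0.7435 × 5.947 × 0.2081 = 0.92013
Maximum is zinc→aluminium→crude→zinc at 0.9465; no arbitrage — every cycle loses value.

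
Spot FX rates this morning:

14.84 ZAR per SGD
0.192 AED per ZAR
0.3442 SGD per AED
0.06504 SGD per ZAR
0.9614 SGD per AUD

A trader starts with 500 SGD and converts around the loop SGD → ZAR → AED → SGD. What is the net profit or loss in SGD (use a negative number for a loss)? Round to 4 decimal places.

-9.6389

500 SGD × 14.84 = 7420 ZAR
7420 ZAR × 0.192 = 1424.64 AED
1424.64 AED × 0.3442 = 490.361088 SGD
Net change: 490.361088 − 500 = -9.638912 SGD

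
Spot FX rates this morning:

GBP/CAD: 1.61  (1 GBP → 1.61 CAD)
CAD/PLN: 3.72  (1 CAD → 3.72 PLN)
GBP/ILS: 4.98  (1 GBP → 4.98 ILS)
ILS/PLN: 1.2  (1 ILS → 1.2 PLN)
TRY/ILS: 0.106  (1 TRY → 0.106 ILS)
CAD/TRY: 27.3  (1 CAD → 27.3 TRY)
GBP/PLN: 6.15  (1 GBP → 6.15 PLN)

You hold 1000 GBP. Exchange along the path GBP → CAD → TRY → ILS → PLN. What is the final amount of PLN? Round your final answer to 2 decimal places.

5590.82

1000 GBP × 1.61 = 1610 CAD
1610 CAD × 27.3 = 43953 TRY
43953 TRY × 0.106 = 4659.018 ILS
4659.018 ILS × 1.2 = 5590.8216 PLN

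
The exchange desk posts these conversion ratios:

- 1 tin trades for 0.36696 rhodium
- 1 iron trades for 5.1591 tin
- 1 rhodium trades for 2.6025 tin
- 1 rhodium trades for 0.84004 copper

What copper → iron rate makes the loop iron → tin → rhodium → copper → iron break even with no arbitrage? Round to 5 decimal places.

Known legs of the cycle: 5.1591 × 0.36696 × 0.84004 = 1.59034972957344
For no arbitrage the full-cycle product must be 1, so the missing rate is 1 / 1.59034972957344 ≈ 0.6287925.

0.62879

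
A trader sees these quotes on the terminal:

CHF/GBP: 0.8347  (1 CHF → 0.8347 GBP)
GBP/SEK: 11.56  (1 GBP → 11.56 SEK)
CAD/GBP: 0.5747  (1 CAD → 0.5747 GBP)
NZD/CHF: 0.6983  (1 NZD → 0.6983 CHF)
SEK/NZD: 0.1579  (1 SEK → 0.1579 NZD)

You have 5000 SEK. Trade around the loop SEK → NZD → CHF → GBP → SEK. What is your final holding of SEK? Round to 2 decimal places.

5000 SEK × 0.1579 = 789.5 NZD
789.5 NZD × 0.6983 = 551.30785 CHF
551.30785 CHF × 0.8347 = 460.176662395 GBP
460.176662395 GBP × 11.56 = 5319.6422172862 SEK

5319.64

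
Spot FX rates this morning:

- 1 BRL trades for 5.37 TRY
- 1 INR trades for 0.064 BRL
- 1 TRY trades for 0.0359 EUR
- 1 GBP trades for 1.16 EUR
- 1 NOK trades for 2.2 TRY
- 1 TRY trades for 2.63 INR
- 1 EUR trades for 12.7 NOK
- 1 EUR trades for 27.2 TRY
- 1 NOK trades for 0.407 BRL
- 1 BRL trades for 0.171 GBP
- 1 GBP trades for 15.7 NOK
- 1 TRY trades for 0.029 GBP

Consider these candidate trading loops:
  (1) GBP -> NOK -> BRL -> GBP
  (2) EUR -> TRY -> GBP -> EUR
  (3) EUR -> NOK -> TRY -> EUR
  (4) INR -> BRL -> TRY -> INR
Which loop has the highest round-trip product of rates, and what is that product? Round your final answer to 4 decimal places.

1.0927

(1) 15.7 × 0.407 × 0.171 = 1.09267
(2) 27.2 × 0.029 × 1.16 = 0.91501
(3) 12.7 × 2.2 × 0.0359 = 1.00305
(4) 0.064 × 5.37 × 2.63 = 0.90388
Highest is cycle (1) at 1.0927 (>1, arbitrage).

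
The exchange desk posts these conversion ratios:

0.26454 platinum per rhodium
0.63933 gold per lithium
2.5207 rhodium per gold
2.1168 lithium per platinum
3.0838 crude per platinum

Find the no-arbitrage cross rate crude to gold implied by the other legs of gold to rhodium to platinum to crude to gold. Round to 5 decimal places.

0.48630

Known legs of the cycle: 2.5207 × 0.26454 × 3.0838 = 2.0563579509564
For no arbitrage the full-cycle product must be 1, so the missing rate is 1 / 2.0563579509564 ≈ 0.4862967.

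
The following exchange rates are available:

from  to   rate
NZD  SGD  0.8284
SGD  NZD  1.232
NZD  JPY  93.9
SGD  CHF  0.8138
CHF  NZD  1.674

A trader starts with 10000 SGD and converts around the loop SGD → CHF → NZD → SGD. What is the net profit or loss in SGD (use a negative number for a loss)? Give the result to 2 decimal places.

10000 SGD × 0.8138 = 8138 CHF
8138 CHF × 1.674 = 13623.012 NZD
13623.012 NZD × 0.8284 = 11285.3031408 SGD
Net change: 11285.3031408 − 10000 = 1285.3031408 SGD

1285.30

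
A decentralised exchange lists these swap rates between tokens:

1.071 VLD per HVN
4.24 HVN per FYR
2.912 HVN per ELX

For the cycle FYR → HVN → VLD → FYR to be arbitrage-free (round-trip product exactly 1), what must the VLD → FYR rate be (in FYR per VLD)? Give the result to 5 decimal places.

0.22021

Known legs of the cycle: 4.24 × 1.071 = 4.54104
For no arbitrage the full-cycle product must be 1, so the missing rate is 1 / 4.54104 ≈ 0.2202139.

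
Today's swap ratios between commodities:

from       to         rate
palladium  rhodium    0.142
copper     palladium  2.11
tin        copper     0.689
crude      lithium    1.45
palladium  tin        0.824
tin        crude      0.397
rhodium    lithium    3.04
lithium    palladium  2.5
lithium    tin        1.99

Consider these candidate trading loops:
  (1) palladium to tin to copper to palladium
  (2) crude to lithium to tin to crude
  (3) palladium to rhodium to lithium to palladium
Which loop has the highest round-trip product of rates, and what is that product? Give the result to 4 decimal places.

1.1979

(1) 0.824 × 0.689 × 2.11 = 1.19792
(2) 1.45 × 1.99 × 0.397 = 1.14554
(3) 0.142 × 3.04 × 2.5 = 1.07920
Highest is cycle (1) at 1.1979 (>1, arbitrage).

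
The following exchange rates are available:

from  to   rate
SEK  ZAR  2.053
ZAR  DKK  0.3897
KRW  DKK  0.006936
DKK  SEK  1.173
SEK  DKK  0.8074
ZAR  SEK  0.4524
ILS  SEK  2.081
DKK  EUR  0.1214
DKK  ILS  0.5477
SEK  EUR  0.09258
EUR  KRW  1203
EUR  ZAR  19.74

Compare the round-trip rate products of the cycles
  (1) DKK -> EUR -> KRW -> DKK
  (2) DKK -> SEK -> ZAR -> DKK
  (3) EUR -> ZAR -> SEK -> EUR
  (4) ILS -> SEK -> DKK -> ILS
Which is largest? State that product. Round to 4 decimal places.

(1) 0.1214 × 1203 × 0.006936 = 1.01296
(2) 1.173 × 2.053 × 0.3897 = 0.93846
(3) 19.74 × 0.4524 × 0.09258 = 0.82677
(4) 2.081 × 0.8074 × 0.5477 = 0.92025
Highest is cycle (1) at 1.0130 (>1, arbitrage).

1.0130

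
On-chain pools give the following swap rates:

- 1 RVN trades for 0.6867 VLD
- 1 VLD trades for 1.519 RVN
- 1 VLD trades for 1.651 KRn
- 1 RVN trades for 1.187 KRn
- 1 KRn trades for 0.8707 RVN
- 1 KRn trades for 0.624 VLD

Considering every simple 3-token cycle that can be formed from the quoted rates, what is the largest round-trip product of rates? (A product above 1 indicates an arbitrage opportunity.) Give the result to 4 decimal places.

1.1251

VLD→RVN→KRn→VLD: 1.519 × 1.187 × 0.624 = 1.12511
VLD→KRn→RVN→VLD: 1.651 × 0.8707 × 0.6867 = 0.98715
Maximum is VLD→RVN→KRn→VLD at 1.1251; arbitrage exists.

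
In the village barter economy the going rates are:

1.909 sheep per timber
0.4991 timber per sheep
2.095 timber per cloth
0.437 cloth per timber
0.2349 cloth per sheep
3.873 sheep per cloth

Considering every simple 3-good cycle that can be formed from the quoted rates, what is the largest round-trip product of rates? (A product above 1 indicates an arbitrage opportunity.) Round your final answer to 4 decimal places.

0.9394

timber→sheep→cloth→timber: 1.909 × 0.2349 × 2.095 = 0.93945
timber→cloth→sheep→timber: 0.437 × 3.873 × 0.4991 = 0.84473
Maximum is timber→sheep→cloth→timber at 0.9394; no arbitrage — every cycle loses value.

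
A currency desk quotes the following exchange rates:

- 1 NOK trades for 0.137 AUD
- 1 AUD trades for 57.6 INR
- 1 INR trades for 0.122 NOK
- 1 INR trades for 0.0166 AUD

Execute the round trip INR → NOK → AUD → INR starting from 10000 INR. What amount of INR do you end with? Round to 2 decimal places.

10000 INR × 0.122 = 1220 NOK
1220 NOK × 0.137 = 167.14 AUD
167.14 AUD × 57.6 = 9627.264 INR

9627.26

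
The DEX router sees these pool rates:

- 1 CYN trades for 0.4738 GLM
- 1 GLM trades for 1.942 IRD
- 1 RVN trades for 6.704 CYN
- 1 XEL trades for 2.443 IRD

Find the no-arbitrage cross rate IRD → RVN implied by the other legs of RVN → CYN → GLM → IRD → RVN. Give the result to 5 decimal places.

0.16211

Known legs of the cycle: 6.704 × 0.4738 × 1.942 = 6.1684817984
For no arbitrage the full-cycle product must be 1, so the missing rate is 1 / 6.1684817984 ≈ 0.1621144.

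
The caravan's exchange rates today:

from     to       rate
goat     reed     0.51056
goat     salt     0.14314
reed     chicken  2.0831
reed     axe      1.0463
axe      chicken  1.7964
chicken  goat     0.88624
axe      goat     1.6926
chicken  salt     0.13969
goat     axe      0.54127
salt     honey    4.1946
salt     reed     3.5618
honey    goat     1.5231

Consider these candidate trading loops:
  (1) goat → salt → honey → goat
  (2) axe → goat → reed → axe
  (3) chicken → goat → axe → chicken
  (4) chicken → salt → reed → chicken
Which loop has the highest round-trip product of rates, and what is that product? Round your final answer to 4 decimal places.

(1) 0.14314 × 4.1946 × 1.5231 = 0.91449
(2) 1.6926 × 0.51056 × 1.0463 = 0.90419
(3) 0.88624 × 0.54127 × 1.7964 = 0.86172
(4) 0.13969 × 3.5618 × 2.0831 = 1.03644
Highest is cycle (4) at 1.0364 (>1, arbitrage).

1.0364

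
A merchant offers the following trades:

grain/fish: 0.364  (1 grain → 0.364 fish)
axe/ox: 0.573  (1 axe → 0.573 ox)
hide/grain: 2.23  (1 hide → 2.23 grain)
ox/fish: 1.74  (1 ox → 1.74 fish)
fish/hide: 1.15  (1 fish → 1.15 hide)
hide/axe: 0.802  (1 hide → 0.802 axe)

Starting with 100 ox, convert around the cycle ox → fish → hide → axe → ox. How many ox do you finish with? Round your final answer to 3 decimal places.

91.955

100 ox × 1.74 = 174 fish
174 fish × 1.15 = 200.1 hide
200.1 hide × 0.802 = 160.4802 axe
160.4802 axe × 0.573 = 91.9551546 ox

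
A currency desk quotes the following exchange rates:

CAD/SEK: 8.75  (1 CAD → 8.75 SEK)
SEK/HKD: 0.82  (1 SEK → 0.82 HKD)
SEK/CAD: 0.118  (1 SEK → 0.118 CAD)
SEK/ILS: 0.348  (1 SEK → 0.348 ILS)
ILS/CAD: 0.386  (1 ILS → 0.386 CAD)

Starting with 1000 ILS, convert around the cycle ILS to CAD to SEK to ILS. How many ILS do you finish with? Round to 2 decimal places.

1000 ILS × 0.386 = 386 CAD
386 CAD × 8.75 = 3377.5 SEK
3377.5 SEK × 0.348 = 1175.37 ILS

1175.37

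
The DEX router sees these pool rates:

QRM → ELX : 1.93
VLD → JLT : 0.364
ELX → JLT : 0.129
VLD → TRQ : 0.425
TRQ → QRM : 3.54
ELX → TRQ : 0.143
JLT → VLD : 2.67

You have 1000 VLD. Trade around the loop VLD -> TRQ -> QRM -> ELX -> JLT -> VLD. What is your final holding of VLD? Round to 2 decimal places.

1000.12

1000 VLD × 0.425 = 425 TRQ
425 TRQ × 3.54 = 1504.5 QRM
1504.5 QRM × 1.93 = 2903.685 ELX
2903.685 ELX × 0.129 = 374.575365 JLT
374.575365 JLT × 2.67 = 1000.11622455 VLD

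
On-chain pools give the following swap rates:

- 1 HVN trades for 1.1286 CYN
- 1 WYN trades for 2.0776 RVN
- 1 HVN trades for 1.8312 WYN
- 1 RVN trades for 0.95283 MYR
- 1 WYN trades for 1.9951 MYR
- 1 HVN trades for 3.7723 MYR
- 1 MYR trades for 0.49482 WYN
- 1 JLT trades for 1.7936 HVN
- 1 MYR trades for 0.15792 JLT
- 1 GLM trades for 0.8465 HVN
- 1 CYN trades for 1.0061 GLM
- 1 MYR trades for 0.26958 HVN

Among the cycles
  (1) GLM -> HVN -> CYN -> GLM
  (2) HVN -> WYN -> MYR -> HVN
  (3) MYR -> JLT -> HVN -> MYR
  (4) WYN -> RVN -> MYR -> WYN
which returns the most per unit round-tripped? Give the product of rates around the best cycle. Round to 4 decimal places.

1.0685

(1) 0.8465 × 1.1286 × 1.0061 = 0.96119
(2) 1.8312 × 1.9951 × 0.26958 = 0.98489
(3) 0.15792 × 1.7936 × 3.7723 = 1.06849
(4) 2.0776 × 0.95283 × 0.49482 = 0.97955
Highest is cycle (3) at 1.0685 (>1, arbitrage).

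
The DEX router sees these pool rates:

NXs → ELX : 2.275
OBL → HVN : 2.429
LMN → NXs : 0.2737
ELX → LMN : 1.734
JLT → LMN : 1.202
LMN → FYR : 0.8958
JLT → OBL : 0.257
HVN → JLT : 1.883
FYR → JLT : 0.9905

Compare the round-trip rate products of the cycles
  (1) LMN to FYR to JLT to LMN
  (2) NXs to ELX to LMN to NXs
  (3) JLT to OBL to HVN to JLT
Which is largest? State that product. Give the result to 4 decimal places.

(1) 0.8958 × 0.9905 × 1.202 = 1.06652
(2) 2.275 × 1.734 × 0.2737 = 1.07971
(3) 0.257 × 2.429 × 1.883 = 1.17547
Highest is cycle (3) at 1.1755 (>1, arbitrage).

1.1755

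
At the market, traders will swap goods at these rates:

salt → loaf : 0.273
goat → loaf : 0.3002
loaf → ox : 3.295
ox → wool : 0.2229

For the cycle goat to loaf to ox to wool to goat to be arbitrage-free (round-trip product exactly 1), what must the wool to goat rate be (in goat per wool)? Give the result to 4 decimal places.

Known legs of the cycle: 0.3002 × 3.295 × 0.2229 = 0.2204835411
For no arbitrage the full-cycle product must be 1, so the missing rate is 1 / 0.2204835411 ≈ 4.535486.

4.5355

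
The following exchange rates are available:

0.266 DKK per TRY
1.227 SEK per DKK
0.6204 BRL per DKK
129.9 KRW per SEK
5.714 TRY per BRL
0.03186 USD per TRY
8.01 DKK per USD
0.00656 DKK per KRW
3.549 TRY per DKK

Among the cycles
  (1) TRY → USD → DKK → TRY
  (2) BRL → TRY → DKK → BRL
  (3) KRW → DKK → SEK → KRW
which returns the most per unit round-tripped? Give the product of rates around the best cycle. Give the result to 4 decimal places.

(1) 0.03186 × 8.01 × 3.549 = 0.90570
(2) 5.714 × 0.266 × 0.6204 = 0.94296
(3) 0.00656 × 1.227 × 129.9 = 1.04558
Highest is cycle (3) at 1.0456 (>1, arbitrage).

1.0456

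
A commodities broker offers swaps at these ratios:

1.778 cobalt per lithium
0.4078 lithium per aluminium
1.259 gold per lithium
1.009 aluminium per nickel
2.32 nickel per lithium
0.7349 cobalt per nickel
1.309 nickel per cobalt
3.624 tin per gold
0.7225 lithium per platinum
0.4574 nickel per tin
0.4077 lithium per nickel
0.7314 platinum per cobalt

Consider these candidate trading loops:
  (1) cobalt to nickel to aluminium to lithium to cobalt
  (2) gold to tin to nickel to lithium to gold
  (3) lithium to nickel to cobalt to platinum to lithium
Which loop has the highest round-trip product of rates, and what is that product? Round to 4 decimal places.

0.9577

(1) 1.309 × 1.009 × 0.4078 × 1.778 = 0.95766
(2) 3.624 × 0.4574 × 0.4077 × 1.259 = 0.85085
(3) 2.32 × 0.7349 × 0.7314 × 0.7225 = 0.90097
Highest is cycle (1) at 0.9577 (≤1, no arbitrage).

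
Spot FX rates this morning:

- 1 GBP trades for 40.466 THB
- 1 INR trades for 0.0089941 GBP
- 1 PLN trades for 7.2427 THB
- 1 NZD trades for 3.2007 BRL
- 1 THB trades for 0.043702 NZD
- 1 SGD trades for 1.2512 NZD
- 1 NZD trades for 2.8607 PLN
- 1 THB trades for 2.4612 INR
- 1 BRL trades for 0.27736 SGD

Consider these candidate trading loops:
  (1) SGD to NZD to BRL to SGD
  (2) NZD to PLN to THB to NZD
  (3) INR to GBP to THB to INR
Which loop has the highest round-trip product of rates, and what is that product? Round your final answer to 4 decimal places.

1.1107

(1) 1.2512 × 3.2007 × 0.27736 = 1.11075
(2) 2.8607 × 7.2427 × 0.043702 = 0.90547
(3) 0.0089941 × 40.466 × 2.4612 = 0.89577
Highest is cycle (1) at 1.1107 (>1, arbitrage).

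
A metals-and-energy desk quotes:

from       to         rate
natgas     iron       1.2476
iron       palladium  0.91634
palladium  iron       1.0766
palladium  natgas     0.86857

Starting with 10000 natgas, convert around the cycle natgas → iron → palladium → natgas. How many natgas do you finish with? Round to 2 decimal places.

9929.72

10000 natgas × 1.2476 = 12476 iron
12476 iron × 0.91634 = 11432.25784 palladium
11432.25784 palladium × 0.86857 = 9929.7161920888 natgas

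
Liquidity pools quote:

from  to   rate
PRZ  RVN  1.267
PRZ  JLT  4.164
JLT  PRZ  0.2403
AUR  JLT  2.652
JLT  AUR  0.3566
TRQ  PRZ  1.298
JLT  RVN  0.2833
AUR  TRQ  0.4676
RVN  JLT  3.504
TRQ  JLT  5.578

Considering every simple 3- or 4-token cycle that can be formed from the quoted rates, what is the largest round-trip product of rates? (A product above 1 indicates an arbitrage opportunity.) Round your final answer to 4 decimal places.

RVN→JLT→PRZ→RVN: 3.504 × 0.2403 × 1.267 = 1.06683
AUR→TRQ→JLT→AUR: 0.4676 × 5.578 × 0.3566 = 0.93011
AUR→TRQ→PRZ→JLT→AUR: 0.4676 × 1.298 × 4.164 × 0.3566 = 0.90124
Maximum is RVN→JLT→PRZ→RVN at 1.0668; arbitrage exists.

1.0668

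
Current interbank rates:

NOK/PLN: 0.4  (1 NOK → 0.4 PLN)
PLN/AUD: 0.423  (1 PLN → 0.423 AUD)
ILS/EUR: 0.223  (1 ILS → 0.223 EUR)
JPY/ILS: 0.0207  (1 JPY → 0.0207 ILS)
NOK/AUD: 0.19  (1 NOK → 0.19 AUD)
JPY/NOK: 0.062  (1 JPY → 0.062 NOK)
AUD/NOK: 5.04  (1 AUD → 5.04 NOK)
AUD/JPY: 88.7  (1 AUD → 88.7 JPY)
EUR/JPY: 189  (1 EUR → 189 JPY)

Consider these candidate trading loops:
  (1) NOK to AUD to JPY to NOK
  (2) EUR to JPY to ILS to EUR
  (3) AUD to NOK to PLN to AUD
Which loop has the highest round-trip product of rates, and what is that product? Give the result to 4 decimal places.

(1) 0.19 × 88.7 × 0.062 = 1.04489
(2) 189 × 0.0207 × 0.223 = 0.87244
(3) 5.04 × 0.4 × 0.423 = 0.85277
Highest is cycle (1) at 1.0449 (>1, arbitrage).

1.0449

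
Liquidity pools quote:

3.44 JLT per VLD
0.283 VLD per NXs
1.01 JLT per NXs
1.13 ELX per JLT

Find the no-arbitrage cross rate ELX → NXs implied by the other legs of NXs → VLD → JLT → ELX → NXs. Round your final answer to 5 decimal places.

0.90903

Known legs of the cycle: 0.283 × 3.44 × 1.13 = 1.1000776
For no arbitrage the full-cycle product must be 1, so the missing rate is 1 / 1.1000776 ≈ 0.9090268.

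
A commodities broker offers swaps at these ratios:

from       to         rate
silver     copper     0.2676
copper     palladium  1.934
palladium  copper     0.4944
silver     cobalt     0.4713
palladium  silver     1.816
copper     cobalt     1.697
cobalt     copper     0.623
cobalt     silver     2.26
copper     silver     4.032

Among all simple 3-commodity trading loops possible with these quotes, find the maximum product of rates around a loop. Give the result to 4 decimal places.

1.1839

cobalt→copper→silver→cobalt: 0.623 × 4.032 × 0.4713 = 1.18388
cobalt→silver→copper→cobalt: 2.26 × 0.2676 × 1.697 = 1.02630
palladium→silver→copper→palladium: 1.816 × 0.2676 × 1.934 = 0.93985
Maximum is cobalt→copper→silver→cobalt at 1.1839; arbitrage exists.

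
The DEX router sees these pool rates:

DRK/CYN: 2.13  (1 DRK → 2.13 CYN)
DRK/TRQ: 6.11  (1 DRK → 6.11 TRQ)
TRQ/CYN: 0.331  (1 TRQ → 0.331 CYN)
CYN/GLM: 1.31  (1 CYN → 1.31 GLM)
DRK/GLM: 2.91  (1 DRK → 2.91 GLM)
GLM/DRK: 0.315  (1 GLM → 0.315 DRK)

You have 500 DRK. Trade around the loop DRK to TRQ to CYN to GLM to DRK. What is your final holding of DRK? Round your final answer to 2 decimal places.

500 DRK × 6.11 = 3055 TRQ
3055 TRQ × 0.331 = 1011.205 CYN
1011.205 CYN × 1.31 = 1324.67855 GLM
1324.67855 GLM × 0.315 = 417.27374325 DRK

417.27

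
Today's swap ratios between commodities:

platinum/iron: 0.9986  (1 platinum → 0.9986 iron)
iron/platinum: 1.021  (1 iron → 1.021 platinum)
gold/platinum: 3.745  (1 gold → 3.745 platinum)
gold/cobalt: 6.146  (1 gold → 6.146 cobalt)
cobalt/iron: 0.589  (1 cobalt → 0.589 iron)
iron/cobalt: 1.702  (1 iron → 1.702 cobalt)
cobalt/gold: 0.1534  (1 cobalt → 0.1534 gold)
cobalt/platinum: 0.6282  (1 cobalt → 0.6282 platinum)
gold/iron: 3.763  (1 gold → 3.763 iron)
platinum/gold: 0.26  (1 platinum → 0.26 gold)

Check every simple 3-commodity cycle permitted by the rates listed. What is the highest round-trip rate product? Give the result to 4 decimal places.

cobalt→platinum→iron→cobalt: 0.6282 × 0.9986 × 1.702 = 1.06770
cobalt→platinum→gold→cobalt: 0.6282 × 0.26 × 6.146 = 1.00384
platinum→gold→iron→platinum: 0.26 × 3.763 × 1.021 = 0.99893
cobalt→gold→iron→cobalt: 0.1534 × 3.763 × 1.702 = 0.98247
Maximum is cobalt→platinum→iron→cobalt at 1.0677; arbitrage exists.

1.0677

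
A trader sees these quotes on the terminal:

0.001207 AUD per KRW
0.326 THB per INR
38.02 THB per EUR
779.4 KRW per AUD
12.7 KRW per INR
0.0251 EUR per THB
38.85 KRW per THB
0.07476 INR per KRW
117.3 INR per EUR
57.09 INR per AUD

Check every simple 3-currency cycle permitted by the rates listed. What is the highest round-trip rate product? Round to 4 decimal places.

THB→EUR→INR→THB: 0.0251 × 117.3 × 0.326 = 0.95982
THB→KRW→INR→THB: 38.85 × 0.07476 × 0.326 = 0.94684
AUD→INR→KRW→AUD: 57.09 × 12.7 × 0.001207 = 0.87513
Maximum is THB→EUR→INR→THB at 0.9598; no arbitrage — every cycle loses value.

0.9598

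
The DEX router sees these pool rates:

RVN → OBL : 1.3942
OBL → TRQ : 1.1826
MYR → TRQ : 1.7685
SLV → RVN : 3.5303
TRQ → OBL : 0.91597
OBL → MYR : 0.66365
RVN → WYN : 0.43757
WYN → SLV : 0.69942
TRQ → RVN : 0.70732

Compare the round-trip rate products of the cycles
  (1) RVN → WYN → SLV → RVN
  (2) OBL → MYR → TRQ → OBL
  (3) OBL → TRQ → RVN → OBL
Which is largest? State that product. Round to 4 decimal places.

(1) 0.43757 × 0.69942 × 3.5303 = 1.08043
(2) 0.66365 × 1.7685 × 0.91597 = 1.07504
(3) 1.1826 × 0.70732 × 1.3942 = 1.16622
Highest is cycle (3) at 1.1662 (>1, arbitrage).

1.1662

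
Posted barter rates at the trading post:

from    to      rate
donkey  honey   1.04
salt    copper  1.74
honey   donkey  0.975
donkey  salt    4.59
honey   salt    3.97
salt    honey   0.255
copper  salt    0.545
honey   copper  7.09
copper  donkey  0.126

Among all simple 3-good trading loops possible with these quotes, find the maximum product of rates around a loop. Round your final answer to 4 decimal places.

1.1412

salt→honey→donkey→salt: 0.255 × 0.975 × 4.59 = 1.14119
salt→copper→donkey→salt: 1.74 × 0.126 × 4.59 = 1.00631
salt→honey→copper→salt: 0.255 × 7.09 × 0.545 = 0.98533
donkey→honey→copper→donkey: 1.04 × 7.09 × 0.126 = 0.92907
Maximum is salt→honey→donkey→salt at 1.1412; arbitrage exists.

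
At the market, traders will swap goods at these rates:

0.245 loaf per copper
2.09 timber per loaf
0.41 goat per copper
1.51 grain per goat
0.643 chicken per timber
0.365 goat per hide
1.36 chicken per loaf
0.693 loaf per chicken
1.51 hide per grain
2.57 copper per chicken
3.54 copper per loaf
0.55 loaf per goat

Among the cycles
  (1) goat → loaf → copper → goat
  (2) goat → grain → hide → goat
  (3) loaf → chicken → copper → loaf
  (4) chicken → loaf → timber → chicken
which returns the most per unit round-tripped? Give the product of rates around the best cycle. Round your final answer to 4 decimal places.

0.9313

(1) 0.55 × 3.54 × 0.41 = 0.79827
(2) 1.51 × 1.51 × 0.365 = 0.83224
(3) 1.36 × 2.57 × 0.245 = 0.85632
(4) 0.693 × 2.09 × 0.643 = 0.93130
Highest is cycle (4) at 0.9313 (≤1, no arbitrage).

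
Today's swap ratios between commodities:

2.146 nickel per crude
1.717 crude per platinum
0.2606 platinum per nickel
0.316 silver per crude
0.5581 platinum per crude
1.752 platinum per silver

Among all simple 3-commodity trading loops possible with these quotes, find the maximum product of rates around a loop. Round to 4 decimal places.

platinum→crude→nickel→platinum: 1.717 × 2.146 × 0.2606 = 0.96023
platinum→crude→silver→platinum: 1.717 × 0.316 × 1.752 = 0.95059
Maximum is platinum→crude→nickel→platinum at 0.9602; no arbitrage — every cycle loses value.

0.9602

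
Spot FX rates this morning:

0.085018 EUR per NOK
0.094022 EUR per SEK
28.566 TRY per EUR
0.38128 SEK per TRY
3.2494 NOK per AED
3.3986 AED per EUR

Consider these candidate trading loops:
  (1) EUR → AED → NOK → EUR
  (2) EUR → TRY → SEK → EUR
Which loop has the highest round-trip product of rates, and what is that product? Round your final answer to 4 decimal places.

(1) 3.3986 × 3.2494 × 0.085018 = 0.93889
(2) 28.566 × 0.38128 × 0.094022 = 1.02405
Highest is cycle (2) at 1.0241 (>1, arbitrage).

1.0241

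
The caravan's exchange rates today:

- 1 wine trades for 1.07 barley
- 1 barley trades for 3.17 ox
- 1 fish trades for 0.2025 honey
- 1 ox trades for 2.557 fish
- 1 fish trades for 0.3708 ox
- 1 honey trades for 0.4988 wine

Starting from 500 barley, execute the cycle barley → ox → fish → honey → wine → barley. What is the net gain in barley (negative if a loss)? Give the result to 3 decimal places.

-61.979

500 barley × 3.17 = 1585 ox
1585 ox × 2.557 = 4052.845 fish
4052.845 fish × 0.2025 = 820.7011125 honey
820.7011125 honey × 0.4988 = 409.365714915 wine
409.365714915 wine × 1.07 = 438.02131495905 barley
Net change: 438.02131495905 − 500 = -61.97868504095 barley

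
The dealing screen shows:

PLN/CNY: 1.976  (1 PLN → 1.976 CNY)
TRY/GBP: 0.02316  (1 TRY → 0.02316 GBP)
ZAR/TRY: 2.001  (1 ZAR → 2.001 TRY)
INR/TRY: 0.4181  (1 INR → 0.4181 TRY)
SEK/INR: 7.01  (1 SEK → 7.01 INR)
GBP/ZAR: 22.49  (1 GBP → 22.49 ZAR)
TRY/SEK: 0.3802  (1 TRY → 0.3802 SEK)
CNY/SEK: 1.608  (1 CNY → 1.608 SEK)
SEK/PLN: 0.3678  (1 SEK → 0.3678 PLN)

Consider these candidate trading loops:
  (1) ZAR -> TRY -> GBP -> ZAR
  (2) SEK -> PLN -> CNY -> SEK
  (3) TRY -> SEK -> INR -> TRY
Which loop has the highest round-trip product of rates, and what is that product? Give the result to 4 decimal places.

1.1687

(1) 2.001 × 0.02316 × 22.49 = 1.04226
(2) 0.3678 × 1.976 × 1.608 = 1.16865
(3) 0.3802 × 7.01 × 0.4181 = 1.11432
Highest is cycle (2) at 1.1687 (>1, arbitrage).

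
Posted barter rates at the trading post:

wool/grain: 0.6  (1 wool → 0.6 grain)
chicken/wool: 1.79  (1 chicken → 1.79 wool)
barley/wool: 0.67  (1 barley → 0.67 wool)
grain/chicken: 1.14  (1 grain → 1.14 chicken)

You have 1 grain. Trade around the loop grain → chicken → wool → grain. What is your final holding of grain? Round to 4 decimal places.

1.2244

1 grain × 1.14 = 1.14 chicken
1.14 chicken × 1.79 = 2.0406 wool
2.0406 wool × 0.6 = 1.22436 grain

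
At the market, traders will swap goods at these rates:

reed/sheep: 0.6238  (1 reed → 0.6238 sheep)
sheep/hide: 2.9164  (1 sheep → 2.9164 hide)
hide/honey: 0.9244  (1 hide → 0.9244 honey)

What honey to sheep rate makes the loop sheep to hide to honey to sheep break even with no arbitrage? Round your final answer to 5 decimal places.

Known legs of the cycle: 2.9164 × 0.9244 = 2.69592016
For no arbitrage the full-cycle product must be 1, so the missing rate is 1 / 2.69592016 ≈ 0.3709309.

0.37093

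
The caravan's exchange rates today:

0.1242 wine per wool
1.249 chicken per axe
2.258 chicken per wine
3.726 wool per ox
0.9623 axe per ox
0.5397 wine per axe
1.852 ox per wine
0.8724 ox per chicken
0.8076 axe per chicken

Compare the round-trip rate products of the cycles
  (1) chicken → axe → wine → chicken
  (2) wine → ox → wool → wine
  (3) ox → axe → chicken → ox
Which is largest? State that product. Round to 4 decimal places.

1.0485

(1) 0.8076 × 0.5397 × 2.258 = 0.98418
(2) 1.852 × 3.726 × 0.1242 = 0.85705
(3) 0.9623 × 1.249 × 0.8724 = 1.04855
Highest is cycle (3) at 1.0485 (>1, arbitrage).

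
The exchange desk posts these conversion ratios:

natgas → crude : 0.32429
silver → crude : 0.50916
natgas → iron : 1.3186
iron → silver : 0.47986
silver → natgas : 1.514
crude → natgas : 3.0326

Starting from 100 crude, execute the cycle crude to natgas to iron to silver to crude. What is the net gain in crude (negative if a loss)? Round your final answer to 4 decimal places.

100 crude × 3.0326 = 303.26 natgas
303.26 natgas × 1.3186 = 399.878636 iron
399.878636 iron × 0.47986 = 191.88576227096 silver
191.88576227096 silver × 0.50916 = 97.7005547178819936 crude
Net change: 97.7005547178819936 − 100 = -2.2994452821180064 crude

-2.2994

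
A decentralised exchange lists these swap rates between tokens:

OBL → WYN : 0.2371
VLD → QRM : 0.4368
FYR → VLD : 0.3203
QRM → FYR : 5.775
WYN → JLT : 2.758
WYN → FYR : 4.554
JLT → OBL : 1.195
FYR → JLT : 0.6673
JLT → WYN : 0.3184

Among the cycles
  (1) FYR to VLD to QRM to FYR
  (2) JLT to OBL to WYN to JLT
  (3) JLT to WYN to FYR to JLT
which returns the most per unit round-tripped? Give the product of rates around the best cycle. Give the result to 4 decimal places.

0.9676

(1) 0.3203 × 0.4368 × 5.775 = 0.80796
(2) 1.195 × 0.2371 × 2.758 = 0.78144
(3) 0.3184 × 4.554 × 0.6673 = 0.96758
Highest is cycle (3) at 0.9676 (≤1, no arbitrage).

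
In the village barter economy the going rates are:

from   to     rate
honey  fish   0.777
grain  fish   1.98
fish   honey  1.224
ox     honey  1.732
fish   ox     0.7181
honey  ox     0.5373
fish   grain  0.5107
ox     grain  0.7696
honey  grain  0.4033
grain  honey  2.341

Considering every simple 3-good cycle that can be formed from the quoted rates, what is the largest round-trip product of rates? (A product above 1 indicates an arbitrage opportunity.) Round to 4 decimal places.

grain→fish→ox→grain: 1.98 × 0.7181 × 0.7696 = 1.09425
honey→grain→fish→honey: 0.4033 × 1.98 × 1.224 = 0.97741
honey→ox→grain→honey: 0.5373 × 0.7696 × 2.341 = 0.96802
honey→fish→ox→honey: 0.777 × 0.7181 × 1.732 = 0.96639
honey→fish→grain→honey: 0.777 × 0.5107 × 2.341 = 0.92894
Maximum is grain→fish→ox→grain at 1.0942; arbitrage exists.

1.0942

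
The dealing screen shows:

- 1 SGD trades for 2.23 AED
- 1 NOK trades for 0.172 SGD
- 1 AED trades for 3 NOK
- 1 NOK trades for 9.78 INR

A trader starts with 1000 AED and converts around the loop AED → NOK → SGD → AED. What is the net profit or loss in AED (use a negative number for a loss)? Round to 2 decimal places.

1000 AED × 3 = 3000 NOK
3000 NOK × 0.172 = 516 SGD
516 SGD × 2.23 = 1150.68 AED
Net change: 1150.68 − 1000 = 150.68 AED

150.68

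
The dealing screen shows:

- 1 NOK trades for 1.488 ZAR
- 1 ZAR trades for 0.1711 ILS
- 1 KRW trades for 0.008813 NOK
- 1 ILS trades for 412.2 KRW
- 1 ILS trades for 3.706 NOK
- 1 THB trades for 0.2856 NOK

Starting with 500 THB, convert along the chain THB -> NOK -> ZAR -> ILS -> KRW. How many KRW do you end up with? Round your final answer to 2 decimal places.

14986.12

500 THB × 0.2856 = 142.8 NOK
142.8 NOK × 1.488 = 212.4864 ZAR
212.4864 ZAR × 0.1711 = 36.35642304 ILS
36.35642304 ILS × 412.2 = 14986.117577088 KRW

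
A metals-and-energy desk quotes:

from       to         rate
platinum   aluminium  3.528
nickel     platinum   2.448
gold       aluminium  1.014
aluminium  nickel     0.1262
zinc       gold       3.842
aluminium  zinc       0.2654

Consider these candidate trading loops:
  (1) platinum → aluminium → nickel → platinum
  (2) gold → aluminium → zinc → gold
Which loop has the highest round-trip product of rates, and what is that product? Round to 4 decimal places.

1.0899

(1) 3.528 × 0.1262 × 2.448 = 1.08993
(2) 1.014 × 0.2654 × 3.842 = 1.03394
Highest is cycle (1) at 1.0899 (>1, arbitrage).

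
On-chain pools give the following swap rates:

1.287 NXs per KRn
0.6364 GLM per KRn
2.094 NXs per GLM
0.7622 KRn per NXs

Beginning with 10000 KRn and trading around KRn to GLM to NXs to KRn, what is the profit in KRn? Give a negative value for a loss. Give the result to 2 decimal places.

157.24

10000 KRn × 0.6364 = 6364 GLM
6364 GLM × 2.094 = 13326.216 NXs
13326.216 NXs × 0.7622 = 10157.2418352 KRn
Net change: 10157.2418352 − 10000 = 157.2418352 KRn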